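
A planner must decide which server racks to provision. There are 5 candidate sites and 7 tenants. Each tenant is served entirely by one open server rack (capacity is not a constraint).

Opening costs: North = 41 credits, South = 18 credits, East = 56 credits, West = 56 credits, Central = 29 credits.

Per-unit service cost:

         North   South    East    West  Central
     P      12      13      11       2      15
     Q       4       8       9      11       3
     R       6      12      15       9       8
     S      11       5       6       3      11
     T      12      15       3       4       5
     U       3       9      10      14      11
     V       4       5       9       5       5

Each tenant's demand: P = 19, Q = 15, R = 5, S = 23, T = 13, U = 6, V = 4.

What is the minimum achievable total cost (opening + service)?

Minimum total cost: 380

For any fixed open set, each tenant goes to its cheapest open site; total = fixed + service.
{North, West}: P→West 2·19=38, Q→North 4·15=60, R→North 6·5=30, S→West 3·23=69, T→West 4·13=52, U→North 3·6=18, V→North 4·4=16. Service 283; fixed 97; total 380.
{North, West, Central}: service 268 + fixed 126 = 394
{North, South, West}: service 283 + fixed 115 = 398
{North, South, East, West, Central}: service 255 + fixed 200 = 455
No other subset beats 380.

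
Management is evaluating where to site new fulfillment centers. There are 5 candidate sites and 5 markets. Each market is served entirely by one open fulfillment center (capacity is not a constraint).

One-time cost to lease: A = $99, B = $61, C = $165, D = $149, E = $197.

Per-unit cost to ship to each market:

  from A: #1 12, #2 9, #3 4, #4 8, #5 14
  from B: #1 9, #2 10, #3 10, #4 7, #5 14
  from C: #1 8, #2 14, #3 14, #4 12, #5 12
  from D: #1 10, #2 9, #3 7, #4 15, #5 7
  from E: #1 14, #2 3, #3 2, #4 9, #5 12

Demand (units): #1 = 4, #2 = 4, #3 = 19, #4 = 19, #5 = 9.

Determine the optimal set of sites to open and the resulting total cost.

Open A only; minimum total cost 537.

For any fixed open set, each market goes to its cheapest open site; total = fixed + service.
{A}: #1→A 12·4=48, #2→A 9·4=36, #3→A 4·19=76, #4→A 8·19=152, #5→A 14·9=126. Service 438; fixed 99; total 537.
{A, B}: service 407 + fixed 160 = 567
{E}: #1→E 14·4=56, #2→E 3·4=12, #3→E 2·19=38, #4→E 9·19=171, #5→E 12·9=108. Service 385; fixed 197; total 582.
{A, B, C, D, E}: #1→C 8·4=32, #2→E 3·4=12, #3→E 2·19=38, #4→B 7·19=133, #5→D 7·9=63. Service 278; fixed 671; total 949.
No other subset beats 537.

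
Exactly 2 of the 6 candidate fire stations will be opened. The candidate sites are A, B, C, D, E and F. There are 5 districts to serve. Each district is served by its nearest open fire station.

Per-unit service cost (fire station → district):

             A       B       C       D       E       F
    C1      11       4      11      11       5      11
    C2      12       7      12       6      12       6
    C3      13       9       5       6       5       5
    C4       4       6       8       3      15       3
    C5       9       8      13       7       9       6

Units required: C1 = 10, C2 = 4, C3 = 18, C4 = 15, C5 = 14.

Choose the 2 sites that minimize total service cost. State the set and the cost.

Choose B and F; total service cost 283.

With exactly 2 open, each district uses its cheapest among the chosen.
{B, F}: C1→B 4·10=40, C2→F 6·4=24, C3→F 5·18=90, C4→F 3·15=45, C5→F 6·14=84. Service cost 283.
{E, F}: service cost 293
{D, E}: service cost 307
Among all 15 size-2 choices, {B, F} is lowest.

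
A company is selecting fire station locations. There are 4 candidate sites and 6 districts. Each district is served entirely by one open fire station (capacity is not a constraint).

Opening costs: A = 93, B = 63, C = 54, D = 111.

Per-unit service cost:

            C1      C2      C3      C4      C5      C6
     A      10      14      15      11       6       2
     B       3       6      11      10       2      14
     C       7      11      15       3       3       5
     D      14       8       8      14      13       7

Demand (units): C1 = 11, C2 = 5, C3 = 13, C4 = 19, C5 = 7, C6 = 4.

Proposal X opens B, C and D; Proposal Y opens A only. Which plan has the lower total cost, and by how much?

Proposal X: {B, C, D}: C1→B 3·11=33, C2→B 6·5=30, C3→D 8·13=104, C4→C 3·19=57, C5→B 2·7=14, C6→C 5·4=20. Service 258; fixed 228; total 486.
Proposal Y: {A}: C1→A 10·11=110, C2→A 14·5=70, C3→A 15·13=195, C4→A 11·19=209, C5→A 6·7=42, C6→A 2·4=8. Service 634; fixed 93; total 727.
Difference: |486 − 727| = 241.

Proposal X is cheaper by 241.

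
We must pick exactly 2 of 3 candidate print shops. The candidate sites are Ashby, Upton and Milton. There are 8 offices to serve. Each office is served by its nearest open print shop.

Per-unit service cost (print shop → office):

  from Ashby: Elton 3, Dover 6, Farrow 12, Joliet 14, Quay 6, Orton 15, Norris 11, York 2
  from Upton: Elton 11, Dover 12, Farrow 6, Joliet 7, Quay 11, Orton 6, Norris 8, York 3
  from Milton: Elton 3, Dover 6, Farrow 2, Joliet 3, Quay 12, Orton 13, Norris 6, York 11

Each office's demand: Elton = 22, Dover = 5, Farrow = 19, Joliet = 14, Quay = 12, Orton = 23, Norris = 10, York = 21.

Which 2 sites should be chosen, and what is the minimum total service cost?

With exactly 2 open, each office uses its cheapest among the chosen.
{Upton, Milton}: Elton→Milton 3·22=66, Dover→Milton 6·5=30, Farrow→Milton 2·19=38, Joliet→Milton 3·14=42, Quay→Upton 11·12=132, Orton→Upton 6·23=138, Norris→Milton 6·10=60, York→Upton 3·21=63. Service cost 569.
{Ashby, Upton}: service cost 640
{Ashby, Milton}: service cost 649
Among all 3 size-2 choices, {Upton, Milton} is lowest.

Choose Upton and Milton; total service cost 569.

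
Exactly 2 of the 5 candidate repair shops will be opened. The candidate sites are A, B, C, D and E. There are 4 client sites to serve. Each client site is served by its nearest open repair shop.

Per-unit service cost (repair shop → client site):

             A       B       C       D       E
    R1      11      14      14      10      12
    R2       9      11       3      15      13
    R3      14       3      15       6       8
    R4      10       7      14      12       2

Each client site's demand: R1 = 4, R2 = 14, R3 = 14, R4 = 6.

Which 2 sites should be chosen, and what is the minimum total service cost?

With exactly 2 open, each client site uses its cheapest among the chosen.
{B, C}: R1→B 14·4=56, R2→C 3·14=42, R3→B 3·14=42, R4→B 7·6=42. Service cost 182.
{C, E}: service cost 214
{C, D}: service cost 238
Among all 10 size-2 choices, {B, C} is lowest.

Choose B and C; total service cost 182.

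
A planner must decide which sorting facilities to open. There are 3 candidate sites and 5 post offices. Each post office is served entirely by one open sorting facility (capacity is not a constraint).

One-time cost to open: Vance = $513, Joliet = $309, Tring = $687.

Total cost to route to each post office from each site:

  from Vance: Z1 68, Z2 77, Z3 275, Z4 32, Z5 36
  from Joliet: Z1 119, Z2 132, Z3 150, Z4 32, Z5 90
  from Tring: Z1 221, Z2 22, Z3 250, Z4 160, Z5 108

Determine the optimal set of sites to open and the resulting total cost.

Open Joliet only; minimum total cost 832.

For any fixed open set, each post office goes to its cheapest open site; total = fixed + service.
{Joliet}: Z1→Joliet 119, Z2→Joliet 132, Z3→Joliet 150, Z4→Joliet 32, Z5→Joliet 90. Service 523; fixed 309; total 832.
{Vance}: service 488 + fixed 513 = 1001
{Vance, Joliet}: service 363 + fixed 822 = 1185
{Vance, Joliet, Tring}: service 308 + fixed 1509 = 1817
No other subset beats 832.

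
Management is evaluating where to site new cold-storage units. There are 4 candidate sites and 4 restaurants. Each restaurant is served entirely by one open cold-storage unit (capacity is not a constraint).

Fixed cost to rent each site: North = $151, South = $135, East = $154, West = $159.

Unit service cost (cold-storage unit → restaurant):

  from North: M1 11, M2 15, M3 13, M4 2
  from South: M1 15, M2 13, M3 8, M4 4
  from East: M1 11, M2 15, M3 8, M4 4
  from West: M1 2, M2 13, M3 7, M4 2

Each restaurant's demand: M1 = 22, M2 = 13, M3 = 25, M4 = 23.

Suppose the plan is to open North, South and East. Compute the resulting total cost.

Each restaurant is assigned to its cheapest site among the open ones.
{North, South, East}: M1→North 11·22=242, M2→South 13·13=169, M3→South 8·25=200, M4→North 2·23=46. Service 657; fixed 440; total 1097.

Total cost: 1097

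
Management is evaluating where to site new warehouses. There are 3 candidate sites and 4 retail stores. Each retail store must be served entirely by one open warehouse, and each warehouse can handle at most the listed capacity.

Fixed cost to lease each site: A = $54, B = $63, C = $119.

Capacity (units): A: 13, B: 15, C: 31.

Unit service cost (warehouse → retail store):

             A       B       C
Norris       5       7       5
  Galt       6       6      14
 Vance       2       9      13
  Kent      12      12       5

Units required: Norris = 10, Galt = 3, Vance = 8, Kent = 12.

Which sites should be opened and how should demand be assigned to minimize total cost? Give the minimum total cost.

Open {A, C}: Norris→C 5·10=50, Galt→A 6·3=18, Vance→A 2·8=16, Kent→C 5·12=60.
Loads: A carries 11/13, C carries 22/31. Service 144; fixed 173; total 317.
Next best feasible plan costs 341.

Minimum total cost: 317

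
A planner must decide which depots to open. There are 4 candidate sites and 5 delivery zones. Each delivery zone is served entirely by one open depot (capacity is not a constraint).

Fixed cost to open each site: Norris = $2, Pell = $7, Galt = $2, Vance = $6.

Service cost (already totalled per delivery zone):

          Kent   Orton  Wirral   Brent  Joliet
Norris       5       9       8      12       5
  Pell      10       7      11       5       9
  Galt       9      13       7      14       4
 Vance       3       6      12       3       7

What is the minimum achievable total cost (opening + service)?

For any fixed open set, each delivery zone goes to its cheapest open site; total = fixed + service.
{Galt, Vance}: Kent→Vance 3, Orton→Vance 6, Wirral→Galt 7, Brent→Vance 3, Joliet→Galt 4. Service 23; fixed 8; total 31.
{Norris, Galt, Vance}: Kent→Vance 3, Orton→Vance 6, Wirral→Galt 7, Brent→Vance 3, Joliet→Galt 4. Service 23; fixed 10; total 33.
{Norris, Vance}: service 25 + fixed 8 = 33
{Norris, Pell, Galt, Vance}: service 23 + fixed 17 = 40
No other subset beats 31.

Minimum total cost: 31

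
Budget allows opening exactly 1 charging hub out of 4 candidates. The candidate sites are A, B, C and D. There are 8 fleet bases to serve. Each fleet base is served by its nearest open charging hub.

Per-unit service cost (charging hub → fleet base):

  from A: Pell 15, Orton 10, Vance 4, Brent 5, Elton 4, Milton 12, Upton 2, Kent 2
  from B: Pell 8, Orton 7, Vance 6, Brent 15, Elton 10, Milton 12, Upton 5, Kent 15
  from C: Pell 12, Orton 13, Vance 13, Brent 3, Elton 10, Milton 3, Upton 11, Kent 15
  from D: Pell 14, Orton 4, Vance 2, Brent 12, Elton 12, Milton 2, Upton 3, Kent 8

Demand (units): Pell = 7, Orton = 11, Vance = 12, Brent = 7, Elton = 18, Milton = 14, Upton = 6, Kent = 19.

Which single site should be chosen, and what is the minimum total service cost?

Choose A only; total service cost 588.

With exactly 1 open, each fleet base uses its cheapest among the chosen.
{A}: Pell→A 15·7=105, Orton→A 10·11=110, Vance→A 4·12=48, Brent→A 5·7=35, Elton→A 4·18=72, Milton→A 12·14=168, Upton→A 2·6=12, Kent→A 2·19=38. Service cost 588.
{D}: service cost 664
{B}: service cost 973
Among all 4 size-1 choices, {A} is lowest.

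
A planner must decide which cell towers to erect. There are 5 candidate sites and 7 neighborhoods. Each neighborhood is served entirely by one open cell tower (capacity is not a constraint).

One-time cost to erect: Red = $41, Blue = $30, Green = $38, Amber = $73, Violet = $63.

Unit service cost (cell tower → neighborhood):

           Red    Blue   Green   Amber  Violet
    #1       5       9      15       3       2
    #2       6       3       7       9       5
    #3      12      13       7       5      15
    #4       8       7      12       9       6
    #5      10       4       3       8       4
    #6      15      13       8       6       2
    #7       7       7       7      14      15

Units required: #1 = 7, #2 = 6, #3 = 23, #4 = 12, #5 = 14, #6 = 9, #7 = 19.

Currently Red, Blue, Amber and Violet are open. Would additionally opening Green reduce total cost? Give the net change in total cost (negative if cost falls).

No — net change +24 (cost rises by 24).

Current service cost with {Red, Blue, Amber, Violet}: 426.
Adding Green: each neighborhood re-picks its cheapest; new service cost 412, saving 14.
Extra fixed cost: 38. Net change = 38 − 14 = 24.
(Totals: 633 → 657.)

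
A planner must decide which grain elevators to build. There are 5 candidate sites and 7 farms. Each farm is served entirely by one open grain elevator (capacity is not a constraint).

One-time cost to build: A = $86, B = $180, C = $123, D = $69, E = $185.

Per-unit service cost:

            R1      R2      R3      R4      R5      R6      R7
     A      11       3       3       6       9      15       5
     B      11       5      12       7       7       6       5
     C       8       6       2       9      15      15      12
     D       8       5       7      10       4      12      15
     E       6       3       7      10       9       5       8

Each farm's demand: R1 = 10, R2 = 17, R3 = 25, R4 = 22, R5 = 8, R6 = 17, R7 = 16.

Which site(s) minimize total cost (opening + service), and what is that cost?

For any fixed open set, each farm goes to its cheapest open site; total = fixed + service.
{A, D}: R1→D 8·10=80, R2→A 3·17=51, R3→A 3·25=75, R4→A 6·22=132, R5→D 4·8=32, R6→D 12·17=204, R7→A 5·16=80. Service 654; fixed 155; total 809.
{A, E}: R1→E 6·10=60, R2→A 3·17=51, R3→A 3·25=75, R4→A 6·22=132, R5→A 9·8=72, R6→E 5·17=85, R7→A 5·16=80. Service 555; fixed 271; total 826.
{A, D, E}: service 515 + fixed 340 = 855
{A, B, C, D, E}: service 490 + fixed 643 = 1133
No other subset beats 809.

Open A and D; minimum total cost 809.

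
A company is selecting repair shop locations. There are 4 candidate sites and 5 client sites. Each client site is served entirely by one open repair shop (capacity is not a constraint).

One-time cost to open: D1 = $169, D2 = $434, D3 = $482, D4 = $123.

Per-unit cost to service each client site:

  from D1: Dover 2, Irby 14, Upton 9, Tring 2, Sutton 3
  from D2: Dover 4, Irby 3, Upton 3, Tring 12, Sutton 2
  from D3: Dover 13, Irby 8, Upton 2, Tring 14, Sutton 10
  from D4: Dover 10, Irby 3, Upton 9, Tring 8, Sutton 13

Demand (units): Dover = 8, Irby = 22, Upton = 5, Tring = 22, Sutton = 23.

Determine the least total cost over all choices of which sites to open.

For any fixed open set, each client site goes to its cheapest open site; total = fixed + service.
{D1, D4}: Dover→D1 2·8=16, Irby→D4 3·22=66, Upton→D1 9·5=45, Tring→D1 2·22=44, Sutton→D1 3·23=69. Service 240; fixed 292; total 532.
{D1}: Dover→D1 2·8=16, Irby→D1 14·22=308, Upton→D1 9·5=45, Tring→D1 2·22=44, Sutton→D1 3·23=69. Service 482; fixed 169; total 651.
{D4}: Dover→D4 10·8=80, Irby→D4 3·22=66, Upton→D4 9·5=45, Tring→D4 8·22=176, Sutton→D4 13·23=299. Service 666; fixed 123; total 789.
{D1, D2, D3, D4}: Dover→D1 2·8=16, Irby→D2 3·22=66, Upton→D3 2·5=10, Tring→D1 2·22=44, Sutton→D2 2·23=46. Service 182; fixed 1208; total 1390.
No other subset beats 532.

Minimum total cost: 532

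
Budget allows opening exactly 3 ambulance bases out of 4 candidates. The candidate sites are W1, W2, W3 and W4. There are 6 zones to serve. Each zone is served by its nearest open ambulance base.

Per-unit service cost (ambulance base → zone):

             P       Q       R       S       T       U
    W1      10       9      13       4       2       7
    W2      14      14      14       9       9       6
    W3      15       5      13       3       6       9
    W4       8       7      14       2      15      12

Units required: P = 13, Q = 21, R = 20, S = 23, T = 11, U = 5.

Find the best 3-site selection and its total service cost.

Choose W1, W3 and W4; total service cost 572.

With exactly 3 open, each zone uses its cheapest among the chosen.
{W1, W3, W4}: P→W4 8·13=104, Q→W3 5·21=105, R→W1 13·20=260, S→W4 2·23=46, T→W1 2·11=22, U→W1 7·5=35. Service cost 572.
{W1, W2, W4}: service cost 609
{W2, W3, W4}: service cost 611
Among all 4 size-3 choices, {W1, W3, W4} is lowest.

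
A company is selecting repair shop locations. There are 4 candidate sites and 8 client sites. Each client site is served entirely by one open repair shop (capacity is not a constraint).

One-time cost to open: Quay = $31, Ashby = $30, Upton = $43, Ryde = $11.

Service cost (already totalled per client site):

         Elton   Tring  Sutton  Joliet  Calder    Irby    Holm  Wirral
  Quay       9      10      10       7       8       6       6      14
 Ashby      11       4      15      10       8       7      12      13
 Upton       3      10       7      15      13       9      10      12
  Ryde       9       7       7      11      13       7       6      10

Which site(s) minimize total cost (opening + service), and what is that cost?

Open Ryde only; minimum total cost 81.

For any fixed open set, each client site goes to its cheapest open site; total = fixed + service.
{Ryde}: Elton→Ryde 9, Tring→Ryde 7, Sutton→Ryde 7, Joliet→Ryde 11, Calder→Ryde 13, Irby→Ryde 7, Holm→Ryde 6, Wirral→Ryde 10. Service 70; fixed 11; total 81.
{Quay}: service 70 + fixed 31 = 101
{Quay, Ryde}: Elton→Quay 9, Tring→Ryde 7, Sutton→Ryde 7, Joliet→Quay 7, Calder→Quay 8, Irby→Quay 6, Holm→Quay 6, Wirral→Ryde 10. Service 60; fixed 42; total 102.
{Quay, Ashby, Upton, Ryde}: service 51 + fixed 115 = 166
(All 15 nonempty subsets were checked; Ryde only is lowest.)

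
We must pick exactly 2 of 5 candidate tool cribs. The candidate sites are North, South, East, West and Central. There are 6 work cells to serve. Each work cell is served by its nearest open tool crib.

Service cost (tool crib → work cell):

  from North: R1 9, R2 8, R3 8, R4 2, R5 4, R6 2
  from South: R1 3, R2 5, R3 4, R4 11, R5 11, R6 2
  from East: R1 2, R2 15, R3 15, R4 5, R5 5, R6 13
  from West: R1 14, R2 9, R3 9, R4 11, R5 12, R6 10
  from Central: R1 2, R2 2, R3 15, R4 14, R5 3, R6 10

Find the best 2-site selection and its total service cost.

With exactly 2 open, each work cell uses its cheapest among the chosen.
{North, Central}: R1→Central 2, R2→Central 2, R3→North 8, R4→North 2, R5→Central 3, R6→North 2. Service cost 19.
{North, South}: service cost 20
{South, East}: service cost 23
Among all 10 size-2 choices, {North, Central} is lowest.

Choose North and Central; total service cost 19.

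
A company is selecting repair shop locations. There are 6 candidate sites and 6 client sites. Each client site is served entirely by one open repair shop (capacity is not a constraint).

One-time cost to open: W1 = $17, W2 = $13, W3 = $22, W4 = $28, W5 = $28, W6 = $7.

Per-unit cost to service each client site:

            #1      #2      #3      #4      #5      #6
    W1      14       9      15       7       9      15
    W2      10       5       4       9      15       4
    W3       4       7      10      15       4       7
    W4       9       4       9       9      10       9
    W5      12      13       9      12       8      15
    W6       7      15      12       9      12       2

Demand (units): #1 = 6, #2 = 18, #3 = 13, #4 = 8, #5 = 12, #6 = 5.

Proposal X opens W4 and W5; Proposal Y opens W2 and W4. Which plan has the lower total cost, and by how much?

Proposal Y is cheaper by 81.

Proposal X: {W4, W5}: #1→W4 9·6=54, #2→W4 4·18=72, #3→W4 9·13=117, #4→W4 9·8=72, #5→W5 8·12=96, #6→W4 9·5=45. Service 456; fixed 56; total 512.
Proposal Y: {W2, W4}: #1→W4 9·6=54, #2→W4 4·18=72, #3→W2 4·13=52, #4→W2 9·8=72, #5→W4 10·12=120, #6→W2 4·5=20. Service 390; fixed 41; total 431.
Difference: |512 − 431| = 81.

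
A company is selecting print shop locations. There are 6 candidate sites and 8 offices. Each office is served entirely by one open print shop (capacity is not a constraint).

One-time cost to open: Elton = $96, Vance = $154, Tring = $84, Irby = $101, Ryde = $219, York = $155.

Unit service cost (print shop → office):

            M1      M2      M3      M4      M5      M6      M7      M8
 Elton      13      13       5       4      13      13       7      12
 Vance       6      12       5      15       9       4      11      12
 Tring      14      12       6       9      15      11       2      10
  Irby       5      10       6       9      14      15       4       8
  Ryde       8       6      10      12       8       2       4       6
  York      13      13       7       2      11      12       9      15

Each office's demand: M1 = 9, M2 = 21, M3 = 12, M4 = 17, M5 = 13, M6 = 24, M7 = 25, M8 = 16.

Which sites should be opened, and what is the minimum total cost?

For any fixed open set, each office goes to its cheapest open site; total = fixed + service.
{Elton, Ryde}: M1→Ryde 8·9=72, M2→Ryde 6·21=126, M3→Elton 5·12=60, M4→Elton 4·17=68, M5→Ryde 8·13=104, M6→Ryde 2·24=48, M7→Ryde 4·25=100, M8→Ryde 6·16=96. Service 674; fixed 315; total 989.
{Elton, Tring, Ryde}: M1→Ryde 8·9=72, M2→Ryde 6·21=126, M3→Elton 5·12=60, M4→Elton 4·17=68, M5→Ryde 8·13=104, M6→Ryde 2·24=48, M7→Tring 2·25=50, M8→Ryde 6·16=96. Service 624; fixed 399; total 1023.
{Tring, Ryde}: M1→Ryde 8·9=72, M2→Ryde 6·21=126, M3→Tring 6·12=72, M4→Tring 9·17=153, M5→Ryde 8·13=104, M6→Ryde 2·24=48, M7→Tring 2·25=50, M8→Ryde 6·16=96. Service 721; fixed 303; total 1024.
{Elton, Vance, Tring, Irby, Ryde, York}: service 563 + fixed 809 = 1372
No other subset beats 989.

Open Elton and Ryde; minimum total cost 989.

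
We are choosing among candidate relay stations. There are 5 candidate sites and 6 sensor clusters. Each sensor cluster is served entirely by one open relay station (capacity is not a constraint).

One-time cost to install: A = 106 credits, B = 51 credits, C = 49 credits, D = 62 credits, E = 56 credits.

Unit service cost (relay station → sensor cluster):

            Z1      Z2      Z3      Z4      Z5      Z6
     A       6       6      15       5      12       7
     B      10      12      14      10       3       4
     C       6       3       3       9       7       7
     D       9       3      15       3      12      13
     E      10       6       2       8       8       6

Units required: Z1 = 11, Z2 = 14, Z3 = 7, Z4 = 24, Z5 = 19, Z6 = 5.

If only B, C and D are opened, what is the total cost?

Each sensor cluster is assigned to its cheapest site among the open ones.
{B, C, D}: Z1→C 6·11=66, Z2→C 3·14=42, Z3→C 3·7=21, Z4→D 3·24=72, Z5→B 3·19=57, Z6→B 4·5=20. Service 278; fixed 162; total 440.

Total cost: 440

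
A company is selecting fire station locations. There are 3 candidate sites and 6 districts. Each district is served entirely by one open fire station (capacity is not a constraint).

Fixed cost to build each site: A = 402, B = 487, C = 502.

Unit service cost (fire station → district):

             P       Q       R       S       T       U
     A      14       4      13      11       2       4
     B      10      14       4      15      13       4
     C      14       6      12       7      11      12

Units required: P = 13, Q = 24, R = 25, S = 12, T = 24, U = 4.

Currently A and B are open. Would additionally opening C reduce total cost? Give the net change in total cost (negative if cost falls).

Current service cost with {A, B}: 522.
Adding C: each district re-picks its cheapest; new service cost 474, saving 48.
Extra fixed cost: 502. Net change = 502 − 48 = 454.
(Totals: 1411 → 1865.)

No — net change +454 (cost rises by 454).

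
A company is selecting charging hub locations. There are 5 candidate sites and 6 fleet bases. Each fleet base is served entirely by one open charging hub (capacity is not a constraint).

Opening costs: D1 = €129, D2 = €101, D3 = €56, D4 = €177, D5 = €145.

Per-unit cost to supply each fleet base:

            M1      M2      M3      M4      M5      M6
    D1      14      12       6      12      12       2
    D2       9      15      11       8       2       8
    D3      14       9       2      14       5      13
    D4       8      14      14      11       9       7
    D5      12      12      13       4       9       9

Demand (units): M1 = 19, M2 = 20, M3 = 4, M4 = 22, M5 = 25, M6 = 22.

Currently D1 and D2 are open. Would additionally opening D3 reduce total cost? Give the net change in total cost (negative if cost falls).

Current service cost with {D1, D2}: 705.
Adding D3: each fleet base re-picks its cheapest; new service cost 629, saving 76.
Extra fixed cost: 56. Net change = 56 − 76 = -20.
(Totals: 935 → 915.)

Yes — net change −20 (cost falls by 20).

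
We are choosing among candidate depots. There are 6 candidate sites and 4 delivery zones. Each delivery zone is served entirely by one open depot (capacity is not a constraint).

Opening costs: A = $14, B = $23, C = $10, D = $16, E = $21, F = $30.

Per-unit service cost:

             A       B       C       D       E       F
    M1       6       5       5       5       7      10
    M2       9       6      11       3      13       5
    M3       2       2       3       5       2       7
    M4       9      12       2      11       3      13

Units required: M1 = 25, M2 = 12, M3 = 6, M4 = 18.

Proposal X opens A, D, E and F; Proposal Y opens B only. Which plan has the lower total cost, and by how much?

Proposal X: {A, D, E, F}: M1→D 5·25=125, M2→D 3·12=36, M3→A 2·6=12, M4→E 3·18=54. Service 227; fixed 81; total 308.
Proposal Y: {B}: M1→B 5·25=125, M2→B 6·12=72, M3→B 2·6=12, M4→B 12·18=216. Service 425; fixed 23; total 448.
Difference: |308 − 448| = 140.

Proposal X is cheaper by 140.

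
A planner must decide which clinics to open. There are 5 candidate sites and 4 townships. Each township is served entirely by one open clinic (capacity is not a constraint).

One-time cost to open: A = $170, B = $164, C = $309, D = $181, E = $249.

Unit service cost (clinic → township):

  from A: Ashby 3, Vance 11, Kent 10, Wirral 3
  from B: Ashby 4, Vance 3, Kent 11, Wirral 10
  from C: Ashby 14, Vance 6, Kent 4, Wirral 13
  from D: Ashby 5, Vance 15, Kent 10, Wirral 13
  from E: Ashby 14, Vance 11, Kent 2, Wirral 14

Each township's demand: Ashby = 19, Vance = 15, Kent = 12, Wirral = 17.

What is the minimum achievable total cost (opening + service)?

Minimum total cost: 563

For any fixed open set, each township goes to its cheapest open site; total = fixed + service.
{A}: Ashby→A 3·19=57, Vance→A 11·15=165, Kent→A 10·12=120, Wirral→A 3·17=51. Service 393; fixed 170; total 563.
{B}: service 423 + fixed 164 = 587
{A, B}: Ashby→A 3·19=57, Vance→B 3·15=45, Kent→A 10·12=120, Wirral→A 3·17=51. Service 273; fixed 334; total 607.
{A, B, C, D, E}: service 177 + fixed 1073 = 1250
No other subset beats 563.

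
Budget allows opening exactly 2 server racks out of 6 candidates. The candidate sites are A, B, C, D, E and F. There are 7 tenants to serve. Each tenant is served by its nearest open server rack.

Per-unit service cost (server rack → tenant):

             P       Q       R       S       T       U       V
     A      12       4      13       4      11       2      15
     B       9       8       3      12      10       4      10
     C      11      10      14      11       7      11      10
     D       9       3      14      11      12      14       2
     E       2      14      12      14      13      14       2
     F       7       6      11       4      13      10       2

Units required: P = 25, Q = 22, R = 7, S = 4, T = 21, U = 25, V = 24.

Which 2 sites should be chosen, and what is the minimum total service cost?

Choose A and E; total service cost 567.

With exactly 2 open, each tenant uses its cheapest among the chosen.
{A, E}: P→E 2·25=50, Q→A 4·22=88, R→E 12·7=84, S→A 4·4=16, T→A 11·21=231, U→A 2·25=50, V→E 2·24=48. Service cost 567.
{B, E}: service cost 653
{A, F}: service cost 685
Among all 15 size-2 choices, {A, E} is lowest.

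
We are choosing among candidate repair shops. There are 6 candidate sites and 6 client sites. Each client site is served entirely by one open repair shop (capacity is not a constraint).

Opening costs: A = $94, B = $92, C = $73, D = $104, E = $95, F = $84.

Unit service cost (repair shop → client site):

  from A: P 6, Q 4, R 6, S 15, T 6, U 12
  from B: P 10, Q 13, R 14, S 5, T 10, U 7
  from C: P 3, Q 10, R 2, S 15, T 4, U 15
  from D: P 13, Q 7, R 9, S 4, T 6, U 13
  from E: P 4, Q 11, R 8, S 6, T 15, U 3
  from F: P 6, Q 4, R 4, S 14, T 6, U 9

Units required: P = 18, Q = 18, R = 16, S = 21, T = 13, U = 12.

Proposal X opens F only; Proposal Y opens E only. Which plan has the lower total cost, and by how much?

Proposal X is cheaper by 42.

Proposal X: {F}: P→F 6·18=108, Q→F 4·18=72, R→F 4·16=64, S→F 14·21=294, T→F 6·13=78, U→F 9·12=108. Service 724; fixed 84; total 808.
Proposal Y: {E}: P→E 4·18=72, Q→E 11·18=198, R→E 8·16=128, S→E 6·21=126, T→E 15·13=195, U→E 3·12=36. Service 755; fixed 95; total 850.
Difference: |808 − 850| = 42.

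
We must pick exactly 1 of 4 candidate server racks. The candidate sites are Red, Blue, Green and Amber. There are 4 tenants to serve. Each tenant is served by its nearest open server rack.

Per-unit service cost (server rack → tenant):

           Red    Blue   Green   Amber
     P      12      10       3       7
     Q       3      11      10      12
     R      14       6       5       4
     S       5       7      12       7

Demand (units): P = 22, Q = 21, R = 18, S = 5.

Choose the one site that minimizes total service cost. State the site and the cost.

With exactly 1 open, each tenant uses its cheapest among the chosen.
{Green}: P→Green 3·22=66, Q→Green 10·21=210, R→Green 5·18=90, S→Green 12·5=60. Service cost 426.
{Amber}: service cost 513
{Blue}: service cost 594
Among all 4 size-1 choices, {Green} is lowest.

Choose Green only; total service cost 426.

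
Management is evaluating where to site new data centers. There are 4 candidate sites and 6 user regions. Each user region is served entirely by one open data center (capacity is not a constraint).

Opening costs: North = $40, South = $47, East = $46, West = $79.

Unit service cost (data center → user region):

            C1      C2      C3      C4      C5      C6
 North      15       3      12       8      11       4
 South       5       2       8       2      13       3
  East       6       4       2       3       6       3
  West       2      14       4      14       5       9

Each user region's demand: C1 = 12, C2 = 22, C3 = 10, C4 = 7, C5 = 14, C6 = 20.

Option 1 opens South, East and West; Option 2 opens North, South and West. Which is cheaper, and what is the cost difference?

Option 1: {South, East, West}: C1→West 2·12=24, C2→South 2·22=44, C3→East 2·10=20, C4→South 2·7=14, C5→West 5·14=70, C6→South 3·20=60. Service 232; fixed 172; total 404.
Option 2: {North, South, West}: C1→West 2·12=24, C2→South 2·22=44, C3→West 4·10=40, C4→South 2·7=14, C5→West 5·14=70, C6→South 3·20=60. Service 252; fixed 166; total 418.
Difference: |404 − 418| = 14.

Option 1 is cheaper by 14.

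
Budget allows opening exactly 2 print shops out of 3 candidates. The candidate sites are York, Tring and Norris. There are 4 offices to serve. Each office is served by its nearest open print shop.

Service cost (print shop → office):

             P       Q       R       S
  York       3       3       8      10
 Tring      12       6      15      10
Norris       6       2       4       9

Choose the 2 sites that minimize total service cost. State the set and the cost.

With exactly 2 open, each office uses its cheapest among the chosen.
{York, Norris}: P→York 3, Q→Norris 2, R→Norris 4, S→Norris 9. Service cost 18.
{Tring, Norris}: service cost 21
{York, Tring}: service cost 24
Among all 3 size-2 choices, {York, Norris} is lowest.

Choose York and Norris; total service cost 18.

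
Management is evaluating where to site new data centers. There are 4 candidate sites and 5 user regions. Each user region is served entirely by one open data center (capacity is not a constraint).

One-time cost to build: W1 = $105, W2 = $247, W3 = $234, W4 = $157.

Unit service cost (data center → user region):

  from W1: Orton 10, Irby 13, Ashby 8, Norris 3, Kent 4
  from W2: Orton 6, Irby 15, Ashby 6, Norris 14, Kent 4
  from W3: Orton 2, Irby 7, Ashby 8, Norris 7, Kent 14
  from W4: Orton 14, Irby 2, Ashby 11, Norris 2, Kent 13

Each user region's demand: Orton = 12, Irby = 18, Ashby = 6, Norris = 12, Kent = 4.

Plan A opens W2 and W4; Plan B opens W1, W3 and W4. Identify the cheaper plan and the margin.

Plan A is cheaper by 56.

Plan A: {W2, W4}: Orton→W2 6·12=72, Irby→W4 2·18=36, Ashby→W2 6·6=36, Norris→W4 2·12=24, Kent→W2 4·4=16. Service 184; fixed 404; total 588.
Plan B: {W1, W3, W4}: Orton→W3 2·12=24, Irby→W4 2·18=36, Ashby→W1 8·6=48, Norris→W4 2·12=24, Kent→W1 4·4=16. Service 148; fixed 496; total 644.
Difference: |588 − 644| = 56.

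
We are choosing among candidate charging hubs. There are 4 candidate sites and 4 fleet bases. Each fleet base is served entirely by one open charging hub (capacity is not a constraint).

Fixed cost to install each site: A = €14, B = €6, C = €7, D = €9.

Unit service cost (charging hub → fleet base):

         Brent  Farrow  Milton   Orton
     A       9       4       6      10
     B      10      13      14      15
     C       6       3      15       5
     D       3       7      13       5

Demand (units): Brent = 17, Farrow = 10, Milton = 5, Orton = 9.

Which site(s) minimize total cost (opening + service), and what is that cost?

Open A, C and D; minimum total cost 186.

For any fixed open set, each fleet base goes to its cheapest open site; total = fixed + service.
{A, C, D}: Brent→D 3·17=51, Farrow→C 3·10=30, Milton→A 6·5=30, Orton→C 5·9=45. Service 156; fixed 30; total 186.
{A, D}: service 166 + fixed 23 = 189
{A, B, C, D}: Brent→D 3·17=51, Farrow→C 3·10=30, Milton→A 6·5=30, Orton→C 5·9=45. Service 156; fixed 36; total 192.
{B}: service 505 + fixed 6 = 511
(All 15 nonempty subsets were checked; A, C and D is lowest.)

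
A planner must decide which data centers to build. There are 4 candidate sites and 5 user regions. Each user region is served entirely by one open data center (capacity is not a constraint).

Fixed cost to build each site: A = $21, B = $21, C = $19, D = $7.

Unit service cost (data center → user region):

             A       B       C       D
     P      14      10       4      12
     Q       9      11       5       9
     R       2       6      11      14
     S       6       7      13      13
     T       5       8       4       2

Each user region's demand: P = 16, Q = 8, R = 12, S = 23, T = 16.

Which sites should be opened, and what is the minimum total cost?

Open A, C and D; minimum total cost 345.

For any fixed open set, each user region goes to its cheapest open site; total = fixed + service.
{A, C, D}: P→C 4·16=64, Q→C 5·8=40, R→A 2·12=24, S→A 6·23=138, T→D 2·16=32. Service 298; fixed 47; total 345.
{A, B, C, D}: service 298 + fixed 68 = 366
{A, C}: service 330 + fixed 40 = 370
{D}: service 763 + fixed 7 = 770
No other subset beats 345.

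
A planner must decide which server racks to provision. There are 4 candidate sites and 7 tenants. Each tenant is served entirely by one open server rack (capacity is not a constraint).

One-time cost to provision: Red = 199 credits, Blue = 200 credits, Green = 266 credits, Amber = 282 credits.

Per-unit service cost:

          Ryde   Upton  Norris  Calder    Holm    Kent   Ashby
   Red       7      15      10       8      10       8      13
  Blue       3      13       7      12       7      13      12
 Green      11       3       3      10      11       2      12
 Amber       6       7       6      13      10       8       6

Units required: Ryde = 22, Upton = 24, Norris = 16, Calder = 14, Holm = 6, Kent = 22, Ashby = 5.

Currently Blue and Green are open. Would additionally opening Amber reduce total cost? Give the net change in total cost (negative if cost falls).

Current service cost with {Blue, Green}: 472.
Adding Amber: each tenant re-picks its cheapest; new service cost 442, saving 30.
Extra fixed cost: 282. Net change = 282 − 30 = 252.
(Totals: 938 → 1190.)

No — net change +252 (cost rises by 252).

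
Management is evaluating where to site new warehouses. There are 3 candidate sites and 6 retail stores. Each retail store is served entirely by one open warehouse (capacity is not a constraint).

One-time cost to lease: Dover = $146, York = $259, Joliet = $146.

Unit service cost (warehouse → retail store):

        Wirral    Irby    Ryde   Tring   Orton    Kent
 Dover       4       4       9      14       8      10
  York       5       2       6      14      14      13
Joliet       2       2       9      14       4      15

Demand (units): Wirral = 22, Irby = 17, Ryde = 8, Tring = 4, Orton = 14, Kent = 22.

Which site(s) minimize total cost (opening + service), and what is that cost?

Open Joliet only; minimum total cost 738.

For any fixed open set, each retail store goes to its cheapest open site; total = fixed + service.
{Joliet}: Wirral→Joliet 2·22=44, Irby→Joliet 2·17=34, Ryde→Joliet 9·8=72, Tring→Joliet 14·4=56, Orton→Joliet 4·14=56, Kent→Joliet 15·22=330. Service 592; fixed 146; total 738.
{Dover}: service 616 + fixed 146 = 762
{Dover, Joliet}: service 482 + fixed 292 = 774
{Dover, York, Joliet}: service 458 + fixed 551 = 1009
No other subset beats 738.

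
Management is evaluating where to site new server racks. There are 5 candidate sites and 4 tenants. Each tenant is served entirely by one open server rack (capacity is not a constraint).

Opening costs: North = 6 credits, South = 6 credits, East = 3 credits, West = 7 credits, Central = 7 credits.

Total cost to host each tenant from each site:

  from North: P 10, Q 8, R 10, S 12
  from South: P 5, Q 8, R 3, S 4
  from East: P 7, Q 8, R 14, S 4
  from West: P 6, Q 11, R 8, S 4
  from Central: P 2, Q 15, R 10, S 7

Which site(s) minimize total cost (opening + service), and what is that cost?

For any fixed open set, each tenant goes to its cheapest open site; total = fixed + service.
{South}: P→South 5, Q→South 8, R→South 3, S→South 4. Service 20; fixed 6; total 26.
{South, East}: P→South 5, Q→South 8, R→South 3, S→South 4. Service 20; fixed 9; total 29.
{South, Central}: P→Central 2, Q→South 8, R→South 3, S→South 4. Service 17; fixed 13; total 30.
{North, South, East, West, Central}: P→Central 2, Q→North 8, R→South 3, S→South 4. Service 17; fixed 29; total 46.
No other subset beats 26.

Open South only; minimum total cost 26.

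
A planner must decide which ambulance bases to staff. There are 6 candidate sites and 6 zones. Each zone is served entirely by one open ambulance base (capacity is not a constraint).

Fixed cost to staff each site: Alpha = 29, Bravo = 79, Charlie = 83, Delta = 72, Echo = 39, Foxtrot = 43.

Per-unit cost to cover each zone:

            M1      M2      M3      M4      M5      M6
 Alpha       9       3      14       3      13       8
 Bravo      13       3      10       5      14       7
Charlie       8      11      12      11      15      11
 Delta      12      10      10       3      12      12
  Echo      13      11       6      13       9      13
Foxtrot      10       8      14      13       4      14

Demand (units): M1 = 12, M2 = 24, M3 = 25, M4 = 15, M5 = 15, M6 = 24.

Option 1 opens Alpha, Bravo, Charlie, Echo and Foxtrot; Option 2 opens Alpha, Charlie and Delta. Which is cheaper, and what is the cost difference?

Option 1 is cheaper by 155.

Option 1: {Alpha, Bravo, Charlie, Echo, Foxtrot}: M1→Charlie 8·12=96, M2→Alpha 3·24=72, M3→Echo 6·25=150, M4→Alpha 3·15=45, M5→Foxtrot 4·15=60, M6→Bravo 7·24=168. Service 591; fixed 273; total 864.
Option 2: {Alpha, Charlie, Delta}: M1→Charlie 8·12=96, M2→Alpha 3·24=72, M3→Delta 10·25=250, M4→Alpha 3·15=45, M5→Delta 12·15=180, M6→Alpha 8·24=192. Service 835; fixed 184; total 1019.
Difference: |864 − 1019| = 155.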